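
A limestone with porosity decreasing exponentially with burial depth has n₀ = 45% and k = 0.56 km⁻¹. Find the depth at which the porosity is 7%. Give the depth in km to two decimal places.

3.32 km

Invert Athy's law: d = ln(n₀/n) / k
d = ln(0.45/0.07) / 0.56 = ln(6.429) / 0.56 = 1.8608 / 0.56 = 3.323 km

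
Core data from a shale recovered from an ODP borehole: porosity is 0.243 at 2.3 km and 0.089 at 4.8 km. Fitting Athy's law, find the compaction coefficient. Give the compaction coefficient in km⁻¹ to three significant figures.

0.402 km⁻¹

Athy: n(z) = n₀ e^(−kz) ⇒ n₁/n₂ = e^{k(z₂−z₁)} ⇒ k = ln(n₁/n₂)/(z₂−z₁)
k = ln(0.243/0.089) / (4.8 − 2.3) = ln(2.73) / 2.5 = 1.0044 / 2.5 = 0.4018 km⁻¹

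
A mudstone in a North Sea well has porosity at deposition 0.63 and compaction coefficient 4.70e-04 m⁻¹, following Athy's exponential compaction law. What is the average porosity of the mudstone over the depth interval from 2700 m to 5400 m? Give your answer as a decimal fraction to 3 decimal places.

Working in km (1 km = 1000 m; k in km⁻¹ = k in m⁻¹ × 1000):
⟨φ⟩ = (1/(Z₂−Z₁)) ∫ φ₀ e^(−kZ) dZ = φ₀·(e^(−k·Z₁) − e^(−k·Z₂)) / (k·(Z₂−Z₁))
e^(−0.47×2.7) = 0.2811; e^(−0.47×5.4) = 0.0790
⟨φ⟩ = 0.63 × (0.2811 − 0.0790) / (0.47 × 2.7) = 0.63 × 0.1593 = 0.1003

0.100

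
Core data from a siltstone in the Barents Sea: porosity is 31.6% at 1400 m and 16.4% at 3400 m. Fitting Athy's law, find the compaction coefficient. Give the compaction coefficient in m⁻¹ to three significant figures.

Working in km (1 km = 1000 m; c in km⁻¹ = c in m⁻¹ × 1000):
Athy: phi(Z) = phi₀ e^(−cZ) ⇒ phi₁/phi₂ = e^{c(Z₂−Z₁)} ⇒ c = ln(phi₁/phi₂)/(Z₂−Z₁)
c = ln(0.316/0.164) / (3.4 − 1.4) = ln(1.927) / 2 = 0.6559 / 2 = 0.3279 km⁻¹

0.000328 m⁻¹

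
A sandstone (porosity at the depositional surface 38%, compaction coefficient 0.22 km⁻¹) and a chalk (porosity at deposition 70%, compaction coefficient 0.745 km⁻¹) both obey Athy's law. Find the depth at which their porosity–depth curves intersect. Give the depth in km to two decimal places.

1.16 km

Set φ₀ₐ e^(−kₐz) = φ₀ᵦ e^(−kᵦz) ⇒ ln(φ₀ₐ/φ₀ᵦ) = (kₐ − kᵦ)·z
z = ln(0.38/0.7) / (0.22 − 0.745) = -0.6109 / -0.525 = 1.164 km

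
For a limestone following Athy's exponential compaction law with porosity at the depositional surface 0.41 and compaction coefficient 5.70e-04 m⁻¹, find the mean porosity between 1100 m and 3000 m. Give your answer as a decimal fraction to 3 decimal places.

Working in km (1 km = 1000 m; k in km⁻¹ = k in m⁻¹ × 1000):
⟨n⟩ = (1/(Z₂−Z₁)) ∫ n₀ e^(−kZ) dZ = n₀·(e^(−k·Z₁) − e^(−k·Z₂)) / (k·(Z₂−Z₁))
e^(−0.57×1.1) = 0.5342; e^(−0.57×3) = 0.1809
⟨n⟩ = 0.41 × (0.5342 − 0.1809) / (0.57 × 1.9) = 0.41 × 0.3262 = 0.1338

0.134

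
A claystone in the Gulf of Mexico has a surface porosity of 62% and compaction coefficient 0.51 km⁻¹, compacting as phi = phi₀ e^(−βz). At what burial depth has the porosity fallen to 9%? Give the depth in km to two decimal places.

3.78 km

Invert Athy's law: z = ln(phi₀/phi) / β
z = ln(0.62/0.09) / 0.51 = ln(6.889) / 0.51 = 1.9299 / 0.51 = 3.784 km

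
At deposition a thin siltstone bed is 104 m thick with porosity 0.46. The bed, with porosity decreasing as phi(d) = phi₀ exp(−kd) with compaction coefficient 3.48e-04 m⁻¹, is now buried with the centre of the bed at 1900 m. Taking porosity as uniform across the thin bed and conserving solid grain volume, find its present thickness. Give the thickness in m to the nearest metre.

Working in km (1 km = 1000 m; k in km⁻¹ = k in m⁻¹ × 1000):
Porosity at 1.9 km: phi = 0.46·exp(−0.348×1.9) = 0.2375
Solid-volume conservation: h(1−phi) = h₀(1−phi₀) ⇒ h = h₀·(1−phi₀)/(1−phi)
h = 0.104 × (1 − 0.46)/(1 − 0.2375) = 0.104 × 0.7082 = 0.0736 km

74 m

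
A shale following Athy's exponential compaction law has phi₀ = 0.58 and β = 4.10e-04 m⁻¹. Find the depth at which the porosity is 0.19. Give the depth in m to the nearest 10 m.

2720 m

Working in km (1 km = 1000 m; β in km⁻¹ = β in m⁻¹ × 1000):
Invert Athy's law: z = ln(phi₀/phi) / β
z = ln(0.58/0.19) / 0.41 = ln(3.053) / 0.41 = 1.1160 / 0.41 = 2.722 km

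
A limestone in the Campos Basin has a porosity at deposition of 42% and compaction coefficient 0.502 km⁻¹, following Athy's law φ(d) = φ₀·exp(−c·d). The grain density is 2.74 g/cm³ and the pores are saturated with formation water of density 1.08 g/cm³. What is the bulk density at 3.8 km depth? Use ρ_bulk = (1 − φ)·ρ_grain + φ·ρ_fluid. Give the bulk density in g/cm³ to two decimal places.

Porosity at depth: φ = 0.42·exp(−0.502×3.8) = 0.42×0.1484 = 0.0623
Bulk density: ρ_b = (1−φ)ρ_g + φ·ρ_f = 0.9377×2.74 + 0.0623×1.08
       = 2.569 + 0.067 = 2.637 g/cm³

2.64 g/cm³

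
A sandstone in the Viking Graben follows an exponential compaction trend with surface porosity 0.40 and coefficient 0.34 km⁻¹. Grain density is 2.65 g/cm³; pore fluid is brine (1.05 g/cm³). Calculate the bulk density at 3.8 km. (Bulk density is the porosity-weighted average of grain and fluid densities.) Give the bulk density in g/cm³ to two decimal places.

Porosity at depth: phi = 0.4·exp(−0.34×3.8) = 0.4×0.2747 = 0.1099
Bulk density: ρ_b = (1−phi)ρ_g + phi·ρ_f = 0.8901×2.65 + 0.1099×1.05
       = 2.359 + 0.115 = 2.474 g/cm³

2.47 g/cm³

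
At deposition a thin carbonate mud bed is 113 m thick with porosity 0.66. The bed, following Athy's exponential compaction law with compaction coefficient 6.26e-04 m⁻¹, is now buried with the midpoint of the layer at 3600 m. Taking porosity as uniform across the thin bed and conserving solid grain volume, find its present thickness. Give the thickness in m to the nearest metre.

Working in km (1 km = 1000 m; c in km⁻¹ = c in m⁻¹ × 1000):
Porosity at 3.6 km: n = 0.66·exp(−0.626×3.6) = 0.0693
Solid-volume conservation: h(1−n) = h₀(1−n₀) ⇒ h = h₀·(1−n₀)/(1−n)
h = 0.113 × (1 − 0.66)/(1 − 0.0693) = 0.113 × 0.3653 = 0.0413 km

41 m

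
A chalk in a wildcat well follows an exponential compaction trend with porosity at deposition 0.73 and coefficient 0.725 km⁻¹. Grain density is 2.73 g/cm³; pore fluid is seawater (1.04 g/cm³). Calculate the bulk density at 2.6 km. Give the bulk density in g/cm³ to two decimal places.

2.54 g/cm³

Porosity at depth: φ = 0.73·exp(−0.725×2.6) = 0.73×0.1518 = 0.1108
Bulk density: ρ_b = (1−φ)ρ_g + φ·ρ_f = 0.8892×2.73 + 0.1108×1.04
       = 2.427 + 0.115 = 2.543 g/cm³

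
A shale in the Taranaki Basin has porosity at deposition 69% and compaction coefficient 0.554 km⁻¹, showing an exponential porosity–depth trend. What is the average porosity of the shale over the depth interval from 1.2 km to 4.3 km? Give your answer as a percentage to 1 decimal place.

17.0%

⟨n⟩ = (1/(d₂−d₁)) ∫ n₀ e^(−kd) dd = n₀·(e^(−k·d₁) − e^(−k·d₂)) / (k·(d₂−d₁))
e^(−0.554×1.2) = 0.5144; e^(−0.554×4.3) = 0.0923
⟨n⟩ = 0.69 × (0.5144 − 0.0923) / (0.554 × 3.1) = 0.69 × 0.2457 = 0.1696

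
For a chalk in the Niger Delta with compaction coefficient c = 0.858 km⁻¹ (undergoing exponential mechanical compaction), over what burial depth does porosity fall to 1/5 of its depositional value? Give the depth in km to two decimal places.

1.88 km

φ/φ₀ = 1/5 ⇒ exp(−c·d) = 1/5 ⇒ d = ln(5) / c
d = 1.6094 / 0.858 = 1.876 km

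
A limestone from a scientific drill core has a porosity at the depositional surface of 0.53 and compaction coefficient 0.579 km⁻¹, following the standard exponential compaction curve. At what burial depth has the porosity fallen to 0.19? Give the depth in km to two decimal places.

Invert Athy's law: d = ln(phi₀/phi) / k
d = ln(0.53/0.19) / 0.579 = ln(2.789) / 0.579 = 1.0259 / 0.579 = 1.772 km

1.77 km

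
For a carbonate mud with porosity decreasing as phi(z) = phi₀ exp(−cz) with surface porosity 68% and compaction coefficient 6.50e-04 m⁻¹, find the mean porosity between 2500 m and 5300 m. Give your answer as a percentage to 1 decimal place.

6.2%

Working in km (1 km = 1000 m; c in km⁻¹ = c in m⁻¹ × 1000):
⟨phi⟩ = (1/(z₂−z₁)) ∫ phi₀ e^(−cz) dz = phi₀·(e^(−c·z₁) − e^(−c·z₂)) / (c·(z₂−z₁))
e^(−0.65×2.5) = 0.1969; e^(−0.65×5.3) = 0.0319
⟨phi⟩ = 0.68 × (0.1969 − 0.0319) / (0.65 × 2.8) = 0.68 × 0.0907 = 0.0617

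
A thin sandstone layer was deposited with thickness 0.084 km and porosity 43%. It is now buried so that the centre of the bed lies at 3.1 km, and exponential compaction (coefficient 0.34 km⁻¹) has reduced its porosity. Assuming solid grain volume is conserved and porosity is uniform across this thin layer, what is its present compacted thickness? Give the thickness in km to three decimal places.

Porosity at 3.1 km: phi = 0.43·exp(−0.34×3.1) = 0.1499
Solid-volume conservation: h(1−phi) = h₀(1−phi₀) ⇒ h = h₀·(1−phi₀)/(1−phi)
h = 0.084 × (1 − 0.43)/(1 − 0.1499) = 0.084 × 0.6705 = 0.0563 km

0.056 km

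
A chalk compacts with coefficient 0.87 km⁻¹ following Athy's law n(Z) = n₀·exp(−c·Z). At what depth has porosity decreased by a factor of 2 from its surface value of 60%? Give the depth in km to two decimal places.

n/n₀ = 1/2 ⇒ exp(−c·Z) = 1/2 ⇒ Z = ln(2) / c
Z = 0.6931 / 0.87 = 0.797 km

0.80 km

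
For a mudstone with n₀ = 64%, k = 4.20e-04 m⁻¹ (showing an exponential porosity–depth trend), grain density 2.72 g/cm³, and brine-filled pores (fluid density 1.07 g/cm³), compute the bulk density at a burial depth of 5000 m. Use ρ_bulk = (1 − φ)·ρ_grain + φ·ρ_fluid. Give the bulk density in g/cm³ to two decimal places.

Working in km (1 km = 1000 m; k in km⁻¹ = k in m⁻¹ × 1000):
Porosity at depth: n = 0.64·exp(−0.42×5) = 0.64×0.1225 = 0.0784
Bulk density: ρ_b = (1−n)ρ_g + n·ρ_f = 0.9216×2.72 + 0.0784×1.07
       = 2.507 + 0.084 = 2.591 g/cm³

2.59 g/cm³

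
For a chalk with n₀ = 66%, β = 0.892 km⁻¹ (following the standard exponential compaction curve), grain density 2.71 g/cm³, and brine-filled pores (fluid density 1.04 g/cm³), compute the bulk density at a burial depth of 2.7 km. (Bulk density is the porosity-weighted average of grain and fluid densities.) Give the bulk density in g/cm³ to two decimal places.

Porosity at depth: n = 0.66·exp(−0.892×2.7) = 0.66×0.0900 = 0.0594
Bulk density: ρ_b = (1−n)ρ_g + n·ρ_f = 0.9406×2.71 + 0.0594×1.04
       = 2.549 + 0.062 = 2.611 g/cm³

2.61 g/cm³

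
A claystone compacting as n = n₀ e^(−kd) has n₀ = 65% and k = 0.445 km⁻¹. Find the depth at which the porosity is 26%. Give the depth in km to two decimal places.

2.06 km

Invert Athy's law: d = ln(n₀/n) / k
d = ln(0.65/0.26) / 0.445 = ln(2.5) / 0.445 = 0.9163 / 0.445 = 2.059 km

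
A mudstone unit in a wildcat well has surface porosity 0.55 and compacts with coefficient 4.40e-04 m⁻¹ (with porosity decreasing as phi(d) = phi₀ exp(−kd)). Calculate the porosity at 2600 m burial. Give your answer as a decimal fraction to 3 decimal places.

Working in km (1 km = 1000 m; k in km⁻¹ = k in m⁻¹ × 1000):
phi = phi₀·exp(−k·d) = 0.55 × exp(−0.44 × 2.6) = 0.55 × exp(−1.144)
  = 0.55 × 0.3185 = 0.1752

0.175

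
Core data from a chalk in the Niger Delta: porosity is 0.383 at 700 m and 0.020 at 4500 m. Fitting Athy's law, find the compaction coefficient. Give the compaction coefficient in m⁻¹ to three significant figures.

Working in km (1 km = 1000 m; c in km⁻¹ = c in m⁻¹ × 1000):
Athy: n(d) = n₀ e^(−cd) ⇒ n₁/n₂ = e^{c(d₂−d₁)} ⇒ c = ln(n₁/n₂)/(d₂−d₁)
c = ln(0.383/0.02) / (4.5 − 0.7) = ln(19.15) / 3.8 = 2.9523 / 3.8 = 0.7769 km⁻¹

0.000777 m⁻¹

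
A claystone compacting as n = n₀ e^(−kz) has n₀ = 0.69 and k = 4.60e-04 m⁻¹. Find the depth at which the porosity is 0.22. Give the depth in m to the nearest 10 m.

Working in km (1 km = 1000 m; k in km⁻¹ = k in m⁻¹ × 1000):
Invert Athy's law: z = ln(n₀/n) / k
z = ln(0.69/0.22) / 0.46 = ln(3.136) / 0.46 = 1.1431 / 0.46 = 2.485 km

2480 m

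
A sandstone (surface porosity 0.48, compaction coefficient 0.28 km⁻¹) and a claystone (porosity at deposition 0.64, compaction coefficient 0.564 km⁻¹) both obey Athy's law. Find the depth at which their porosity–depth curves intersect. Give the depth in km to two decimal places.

Set φ₀ₐ e^(−kₐZ) = φ₀ᵦ e^(−kᵦZ) ⇒ ln(φ₀ₐ/φ₀ᵦ) = (kₐ − kᵦ)·Z
Z = ln(0.48/0.64) / (0.28 − 0.564) = -0.2877 / -0.284 = 1.013 km

1.01 km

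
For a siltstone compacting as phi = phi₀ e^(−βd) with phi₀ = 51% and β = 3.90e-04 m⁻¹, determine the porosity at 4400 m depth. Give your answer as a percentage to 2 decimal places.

9.17%

Working in km (1 km = 1000 m; β in km⁻¹ = β in m⁻¹ × 1000):
phi = phi₀·exp(−β·d) = 0.51 × exp(−0.39 × 4.4) = 0.51 × exp(−1.716)
  = 0.51 × 0.1798 = 0.0917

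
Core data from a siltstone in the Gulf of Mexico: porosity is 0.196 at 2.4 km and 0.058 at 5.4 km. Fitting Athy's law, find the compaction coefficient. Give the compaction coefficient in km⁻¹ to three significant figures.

Athy: n(Z) = n₀ e^(−kZ) ⇒ n₁/n₂ = e^{k(Z₂−Z₁)} ⇒ k = ln(n₁/n₂)/(Z₂−Z₁)
k = ln(0.196/0.058) / (5.4 − 2.4) = ln(3.379) / 3 = 1.2177 / 3 = 0.4059 km⁻¹

0.406 km⁻¹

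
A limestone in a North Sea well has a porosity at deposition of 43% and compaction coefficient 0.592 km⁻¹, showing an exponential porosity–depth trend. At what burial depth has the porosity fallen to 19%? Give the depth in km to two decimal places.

Invert Athy's law: z = ln(φ₀/φ) / c
z = ln(0.43/0.19) / 0.592 = ln(2.263) / 0.592 = 0.8168 / 0.592 = 1.380 km

1.38 km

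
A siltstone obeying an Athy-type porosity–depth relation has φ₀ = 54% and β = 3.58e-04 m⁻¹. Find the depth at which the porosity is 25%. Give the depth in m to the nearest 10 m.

Working in km (1 km = 1000 m; β in km⁻¹ = β in m⁻¹ × 1000):
Invert Athy's law: d = ln(φ₀/φ) / β
d = ln(0.54/0.25) / 0.358 = ln(2.16) / 0.358 = 0.7701 / 0.358 = 2.151 km

2150 m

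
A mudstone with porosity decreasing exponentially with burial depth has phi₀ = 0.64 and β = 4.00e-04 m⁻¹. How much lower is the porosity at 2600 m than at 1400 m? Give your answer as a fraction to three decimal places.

Working in km (1 km = 1000 m; β in km⁻¹ = β in m⁻¹ × 1000):
phi(1.4) = 0.64·e^(−0.4×1.4) = 0.3656
phi(2.6) = 0.64·e^(−0.4×2.6) = 0.2262
Δphi = 0.3656 − 0.2262 = 0.1394

0.139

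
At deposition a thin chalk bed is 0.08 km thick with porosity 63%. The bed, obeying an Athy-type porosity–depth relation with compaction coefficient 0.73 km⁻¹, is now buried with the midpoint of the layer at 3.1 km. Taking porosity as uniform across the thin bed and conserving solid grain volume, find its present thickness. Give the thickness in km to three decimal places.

0.032 km

Porosity at 3.1 km: φ = 0.63·exp(−0.73×3.1) = 0.0655
Solid-volume conservation: h(1−φ) = h₀(1−φ₀) ⇒ h = h₀·(1−φ₀)/(1−φ)
h = 0.08 × (1 − 0.63)/(1 − 0.0655) = 0.08 × 0.3960 = 0.0317 km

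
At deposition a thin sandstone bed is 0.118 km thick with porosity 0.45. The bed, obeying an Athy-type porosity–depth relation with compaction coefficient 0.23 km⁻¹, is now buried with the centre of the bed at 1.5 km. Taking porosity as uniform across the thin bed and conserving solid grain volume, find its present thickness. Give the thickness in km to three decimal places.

0.095 km

Porosity at 1.5 km: phi = 0.45·exp(−0.23×1.5) = 0.3187
Solid-volume conservation: h(1−phi) = h₀(1−phi₀) ⇒ h = h₀·(1−phi₀)/(1−phi)
h = 0.118 × (1 − 0.45)/(1 − 0.3187) = 0.118 × 0.8073 = 0.0953 km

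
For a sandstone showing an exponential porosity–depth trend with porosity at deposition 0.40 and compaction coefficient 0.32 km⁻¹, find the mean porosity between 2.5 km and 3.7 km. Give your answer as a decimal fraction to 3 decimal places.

0.149

⟨phi⟩ = (1/(z₂−z₁)) ∫ phi₀ e^(−cz) dz = phi₀·(e^(−c·z₁) − e^(−c·z₂)) / (c·(z₂−z₁))
e^(−0.32×2.5) = 0.4493; e^(−0.32×3.7) = 0.3061
⟨phi⟩ = 0.4 × (0.4493 − 0.3061) / (0.32 × 1.2) = 0.4 × 0.3731 = 0.1492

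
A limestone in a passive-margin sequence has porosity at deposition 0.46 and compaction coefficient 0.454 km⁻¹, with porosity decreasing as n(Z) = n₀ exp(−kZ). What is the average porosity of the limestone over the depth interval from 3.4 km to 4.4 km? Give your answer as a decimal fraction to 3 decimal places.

0.079

⟨n⟩ = (1/(Z₂−Z₁)) ∫ n₀ e^(−kZ) dZ = n₀·(e^(−k·Z₁) − e^(−k·Z₂)) / (k·(Z₂−Z₁))
e^(−0.454×3.4) = 0.2136; e^(−0.454×4.4) = 0.1357
⟨n⟩ = 0.46 × (0.2136 − 0.1357) / (0.454 × 1) = 0.46 × 0.1717 = 0.0790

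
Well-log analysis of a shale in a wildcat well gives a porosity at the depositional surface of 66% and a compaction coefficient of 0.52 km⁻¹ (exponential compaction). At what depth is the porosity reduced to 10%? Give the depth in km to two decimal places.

3.63 km

Invert Athy's law: d = ln(φ₀/φ) / β
d = ln(0.66/0.1) / 0.52 = ln(6.6) / 0.52 = 1.8871 / 0.52 = 3.629 km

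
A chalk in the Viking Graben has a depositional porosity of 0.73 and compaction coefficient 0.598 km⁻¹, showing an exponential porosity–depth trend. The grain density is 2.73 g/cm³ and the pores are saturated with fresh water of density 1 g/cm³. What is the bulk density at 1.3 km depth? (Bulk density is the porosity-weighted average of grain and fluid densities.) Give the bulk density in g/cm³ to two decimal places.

Porosity at depth: phi = 0.73·exp(−0.598×1.3) = 0.73×0.4596 = 0.3355
Bulk density: ρ_b = (1−phi)ρ_g + phi·ρ_f = 0.6645×2.73 + 0.3355×1
       = 1.814 + 0.336 = 2.150 g/cm³

2.15 g/cm³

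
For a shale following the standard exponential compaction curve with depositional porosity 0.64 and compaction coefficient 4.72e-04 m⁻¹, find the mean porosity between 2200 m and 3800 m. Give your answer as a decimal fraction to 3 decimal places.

Working in km (1 km = 1000 m; k in km⁻¹ = k in m⁻¹ × 1000):
⟨φ⟩ = (1/(d₂−d₁)) ∫ φ₀ e^(−kd) dd = φ₀·(e^(−k·d₁) − e^(−k·d₂)) / (k·(d₂−d₁))
e^(−0.472×2.2) = 0.3540; e^(−0.472×3.8) = 0.1664
⟨φ⟩ = 0.64 × (0.3540 − 0.1664) / (0.472 × 1.6) = 0.64 × 0.2485 = 0.1590

0.159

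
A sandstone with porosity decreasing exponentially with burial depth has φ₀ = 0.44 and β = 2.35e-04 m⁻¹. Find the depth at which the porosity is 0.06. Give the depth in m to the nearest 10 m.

8480 m

Working in km (1 km = 1000 m; β in km⁻¹ = β in m⁻¹ × 1000):
Invert Athy's law: d = ln(φ₀/φ) / β
d = ln(0.44/0.06) / 0.235 = ln(7.333) / 0.235 = 1.9924 / 0.235 = 8.478 km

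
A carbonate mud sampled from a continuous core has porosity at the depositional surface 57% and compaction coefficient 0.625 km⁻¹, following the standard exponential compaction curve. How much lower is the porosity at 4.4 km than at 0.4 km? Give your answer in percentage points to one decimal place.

φ(0.4) = 0.57·e^(−0.625×0.4) = 0.4439
φ(4.4) = 0.57·e^(−0.625×4.4) = 0.0364
Δφ = 0.4439 − 0.0364 = 0.4075

40.7 percentage points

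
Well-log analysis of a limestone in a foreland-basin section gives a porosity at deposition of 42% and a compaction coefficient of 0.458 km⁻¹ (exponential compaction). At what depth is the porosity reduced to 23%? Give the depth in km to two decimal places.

1.31 km

Invert Athy's law: z = ln(n₀/n) / c
z = ln(0.42/0.23) / 0.458 = ln(1.826) / 0.458 = 0.6022 / 0.458 = 1.315 km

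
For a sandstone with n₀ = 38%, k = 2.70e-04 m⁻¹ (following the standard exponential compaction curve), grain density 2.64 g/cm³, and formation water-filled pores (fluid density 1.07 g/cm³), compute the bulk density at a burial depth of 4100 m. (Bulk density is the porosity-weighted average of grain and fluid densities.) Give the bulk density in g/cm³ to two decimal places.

2.44 g/cm³

Working in km (1 km = 1000 m; k in km⁻¹ = k in m⁻¹ × 1000):
Porosity at depth: n = 0.38·exp(−0.27×4.1) = 0.38×0.3305 = 0.1256
Bulk density: ρ_b = (1−n)ρ_g + n·ρ_f = 0.8744×2.64 + 0.1256×1.07
       = 2.308 + 0.134 = 2.443 g/cm³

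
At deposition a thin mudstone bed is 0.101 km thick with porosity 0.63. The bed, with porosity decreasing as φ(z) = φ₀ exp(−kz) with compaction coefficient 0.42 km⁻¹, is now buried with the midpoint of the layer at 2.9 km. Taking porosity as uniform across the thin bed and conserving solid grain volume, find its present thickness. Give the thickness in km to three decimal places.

Porosity at 2.9 km: φ = 0.63·exp(−0.42×2.9) = 0.1864
Solid-volume conservation: h(1−φ) = h₀(1−φ₀) ⇒ h = h₀·(1−φ₀)/(1−φ)
h = 0.101 × (1 − 0.63)/(1 − 0.1864) = 0.101 × 0.4548 = 0.0459 km

0.046 km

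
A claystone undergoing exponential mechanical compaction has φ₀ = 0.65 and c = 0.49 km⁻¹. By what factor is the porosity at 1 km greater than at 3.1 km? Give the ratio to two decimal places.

φ(Z₁)/φ(Z₂) = e^(−c·Z₁)/e^(−c·Z₂) = e^{c(Z₂−Z₁)}
= exp(0.49 × 2.1) = exp(1.029) = 2.7983

2.80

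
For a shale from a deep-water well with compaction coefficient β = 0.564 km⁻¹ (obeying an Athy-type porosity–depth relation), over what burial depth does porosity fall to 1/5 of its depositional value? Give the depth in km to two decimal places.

2.85 km

n/n₀ = 1/5 ⇒ exp(−β·d) = 1/5 ⇒ d = ln(5) / β
d = 1.6094 / 0.564 = 2.854 km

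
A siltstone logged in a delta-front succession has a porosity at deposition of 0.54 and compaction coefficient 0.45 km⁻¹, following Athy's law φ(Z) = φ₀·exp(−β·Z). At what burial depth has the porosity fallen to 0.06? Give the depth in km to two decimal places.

Invert Athy's law: Z = ln(φ₀/φ) / β
Z = ln(0.54/0.06) / 0.45 = ln(9) / 0.45 = 2.1972 / 0.45 = 4.883 km

4.88 km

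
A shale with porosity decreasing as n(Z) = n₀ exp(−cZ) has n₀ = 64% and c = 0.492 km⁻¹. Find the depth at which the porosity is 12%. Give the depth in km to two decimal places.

3.40 km

Invert Athy's law: Z = ln(n₀/n) / c
Z = ln(0.64/0.12) / 0.492 = ln(5.333) / 0.492 = 1.6740 / 0.492 = 3.402 km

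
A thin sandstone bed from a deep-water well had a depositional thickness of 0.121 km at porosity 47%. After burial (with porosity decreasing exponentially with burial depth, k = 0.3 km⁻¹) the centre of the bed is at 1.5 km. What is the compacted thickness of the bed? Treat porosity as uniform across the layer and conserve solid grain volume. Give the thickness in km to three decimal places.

0.092 km

Porosity at 1.5 km: phi = 0.47·exp(−0.3×1.5) = 0.2997
Solid-volume conservation: h(1−phi) = h₀(1−phi₀) ⇒ h = h₀·(1−phi₀)/(1−phi)
h = 0.121 × (1 − 0.47)/(1 − 0.2997) = 0.121 × 0.7568 = 0.0916 km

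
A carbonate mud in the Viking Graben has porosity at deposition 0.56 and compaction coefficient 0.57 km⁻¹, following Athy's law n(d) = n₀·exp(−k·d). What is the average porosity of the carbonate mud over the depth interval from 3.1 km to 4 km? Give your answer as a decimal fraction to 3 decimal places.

⟨n⟩ = (1/(d₂−d₁)) ∫ n₀ e^(−kd) dd = n₀·(e^(−k·d₁) − e^(−k·d₂)) / (k·(d₂−d₁))
e^(−0.57×3.1) = 0.1708; e^(−0.57×4) = 0.1023
⟨n⟩ = 0.56 × (0.1708 − 0.1023) / (0.57 × 0.9) = 0.56 × 0.1336 = 0.0748

0.075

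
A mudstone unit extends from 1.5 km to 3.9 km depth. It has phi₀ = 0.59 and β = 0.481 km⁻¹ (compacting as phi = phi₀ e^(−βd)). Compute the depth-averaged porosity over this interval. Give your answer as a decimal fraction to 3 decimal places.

0.170

⟨phi⟩ = (1/(d₂−d₁)) ∫ phi₀ e^(−βd) dd = phi₀·(e^(−β·d₁) − e^(−β·d₂)) / (β·(d₂−d₁))
e^(−0.481×1.5) = 0.4860; e^(−0.481×3.9) = 0.1532
⟨phi⟩ = 0.59 × (0.4860 − 0.1532) / (0.481 × 2.4) = 0.59 × 0.2883 = 0.1701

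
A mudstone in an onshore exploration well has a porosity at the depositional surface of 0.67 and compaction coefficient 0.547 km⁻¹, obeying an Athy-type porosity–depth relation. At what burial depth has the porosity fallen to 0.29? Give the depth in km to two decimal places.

Invert Athy's law: Z = ln(φ₀/φ) / k
Z = ln(0.67/0.29) / 0.547 = ln(2.31) / 0.547 = 0.8374 / 0.547 = 1.531 km

1.53 km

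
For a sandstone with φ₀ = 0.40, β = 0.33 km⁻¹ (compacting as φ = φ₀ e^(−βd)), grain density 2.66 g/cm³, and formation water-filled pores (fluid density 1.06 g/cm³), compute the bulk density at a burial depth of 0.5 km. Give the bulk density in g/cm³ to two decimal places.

2.12 g/cm³

Porosity at depth: φ = 0.4·exp(−0.33×0.5) = 0.4×0.8479 = 0.3392
Bulk density: ρ_b = (1−φ)ρ_g + φ·ρ_f = 0.6608×2.66 + 0.3392×1.06
       = 1.758 + 0.360 = 2.117 g/cm³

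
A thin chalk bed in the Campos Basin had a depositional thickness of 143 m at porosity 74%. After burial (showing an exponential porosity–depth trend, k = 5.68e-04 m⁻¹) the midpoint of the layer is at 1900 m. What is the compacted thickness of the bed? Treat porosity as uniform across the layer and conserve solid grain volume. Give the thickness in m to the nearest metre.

Working in km (1 km = 1000 m; k in km⁻¹ = k in m⁻¹ × 1000):
Porosity at 1.9 km: phi = 0.74·exp(−0.568×1.9) = 0.2515
Solid-volume conservation: h(1−phi) = h₀(1−phi₀) ⇒ h = h₀·(1−phi₀)/(1−phi)
h = 0.143 × (1 − 0.74)/(1 − 0.2515) = 0.143 × 0.3474 = 0.0497 km

50 m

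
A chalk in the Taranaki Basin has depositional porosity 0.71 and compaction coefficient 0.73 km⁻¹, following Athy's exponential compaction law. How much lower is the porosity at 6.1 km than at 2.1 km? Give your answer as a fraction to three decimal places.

n(2.1) = 0.71·e^(−0.73×2.1) = 0.1533
n(6.1) = 0.71·e^(−0.73×6.1) = 0.0083
Δn = 0.1533 − 0.0083 = 0.1450

0.145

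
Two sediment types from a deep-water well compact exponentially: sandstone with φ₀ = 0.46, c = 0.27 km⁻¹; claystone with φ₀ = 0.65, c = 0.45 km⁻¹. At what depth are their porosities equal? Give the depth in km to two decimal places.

Set φ₀ₐ e^(−cₐz) = φ₀ᵦ e^(−cᵦz) ⇒ ln(φ₀ₐ/φ₀ᵦ) = (cₐ − cᵦ)·z
z = ln(0.46/0.65) / (0.27 − 0.45) = -0.3457 / -0.18 = 1.921 km

1.92 km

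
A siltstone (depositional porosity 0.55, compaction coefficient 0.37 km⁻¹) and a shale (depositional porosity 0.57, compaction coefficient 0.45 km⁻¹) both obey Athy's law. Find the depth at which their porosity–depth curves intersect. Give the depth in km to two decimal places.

Set phi₀ₐ e^(−cₐd) = phi₀ᵦ e^(−cᵦd) ⇒ ln(phi₀ₐ/phi₀ᵦ) = (cₐ − cᵦ)·d
d = ln(0.55/0.57) / (0.37 − 0.45) = -0.0357 / -0.08 = 0.446 km

0.45 km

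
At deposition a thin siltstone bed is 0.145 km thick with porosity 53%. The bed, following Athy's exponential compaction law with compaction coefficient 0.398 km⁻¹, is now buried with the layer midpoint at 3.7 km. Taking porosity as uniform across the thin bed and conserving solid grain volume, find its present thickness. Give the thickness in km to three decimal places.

Porosity at 3.7 km: φ = 0.53·exp(−0.398×3.7) = 0.1215
Solid-volume conservation: h(1−φ) = h₀(1−φ₀) ⇒ h = h₀·(1−φ₀)/(1−φ)
h = 0.145 × (1 − 0.53)/(1 − 0.1215) = 0.145 × 0.5350 = 0.0776 km

0.078 km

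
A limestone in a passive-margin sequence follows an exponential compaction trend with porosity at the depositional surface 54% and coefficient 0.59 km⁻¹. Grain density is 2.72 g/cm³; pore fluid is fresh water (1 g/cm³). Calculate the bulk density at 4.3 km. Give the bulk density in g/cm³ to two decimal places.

2.65 g/cm³

Porosity at depth: phi = 0.54·exp(−0.59×4.3) = 0.54×0.0791 = 0.0427
Bulk density: ρ_b = (1−phi)ρ_g + phi·ρ_f = 0.9573×2.72 + 0.0427×1
       = 2.604 + 0.043 = 2.647 g/cm³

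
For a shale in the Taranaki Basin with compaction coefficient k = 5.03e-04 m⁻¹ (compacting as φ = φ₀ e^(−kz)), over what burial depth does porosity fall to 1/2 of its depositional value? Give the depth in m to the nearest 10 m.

1380 m

Working in km (1 km = 1000 m; k in km⁻¹ = k in m⁻¹ × 1000):
φ/φ₀ = 1/2 ⇒ exp(−k·z) = 1/2 ⇒ z = ln(2) / k
z = 0.6931 / 0.503 = 1.378 km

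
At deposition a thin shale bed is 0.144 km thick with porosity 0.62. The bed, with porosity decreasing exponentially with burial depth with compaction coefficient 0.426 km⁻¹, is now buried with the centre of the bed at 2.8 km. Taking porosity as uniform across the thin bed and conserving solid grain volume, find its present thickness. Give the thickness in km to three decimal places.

0.067 km

Porosity at 2.8 km: φ = 0.62·exp(−0.426×2.8) = 0.1881
Solid-volume conservation: h(1−φ) = h₀(1−φ₀) ⇒ h = h₀·(1−φ₀)/(1−φ)
h = 0.144 × (1 − 0.62)/(1 − 0.1881) = 0.144 × 0.4680 = 0.0674 km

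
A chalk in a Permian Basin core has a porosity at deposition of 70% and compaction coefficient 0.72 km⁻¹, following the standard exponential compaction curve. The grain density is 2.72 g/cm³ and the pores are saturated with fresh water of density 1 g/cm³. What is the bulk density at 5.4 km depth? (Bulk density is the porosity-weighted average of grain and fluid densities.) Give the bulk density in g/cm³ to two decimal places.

Porosity at depth: n = 0.7·exp(−0.72×5.4) = 0.7×0.0205 = 0.0143
Bulk density: ρ_b = (1−n)ρ_g + n·ρ_f = 0.9857×2.72 + 0.0143×1
       = 2.681 + 0.014 = 2.695 g/cm³

2.70 g/cm³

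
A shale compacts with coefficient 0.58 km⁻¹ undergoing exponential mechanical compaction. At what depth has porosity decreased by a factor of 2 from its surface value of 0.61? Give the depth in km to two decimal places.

phi/phi₀ = 1/2 ⇒ exp(−c·z) = 1/2 ⇒ z = ln(2) / c
z = 0.6931 / 0.58 = 1.195 km

1.20 km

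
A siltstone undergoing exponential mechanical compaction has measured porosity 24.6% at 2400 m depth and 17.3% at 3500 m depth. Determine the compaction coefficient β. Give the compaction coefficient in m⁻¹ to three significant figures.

0.000320 m⁻¹

Working in km (1 km = 1000 m; β in km⁻¹ = β in m⁻¹ × 1000):
Athy: phi(d) = phi₀ e^(−βd) ⇒ phi₁/phi₂ = e^{β(d₂−d₁)} ⇒ β = ln(phi₁/phi₂)/(d₂−d₁)
β = ln(0.246/0.173) / (3.5 − 2.4) = ln(1.422) / 1.1 = 0.3520 / 1.1 = 0.32 km⁻¹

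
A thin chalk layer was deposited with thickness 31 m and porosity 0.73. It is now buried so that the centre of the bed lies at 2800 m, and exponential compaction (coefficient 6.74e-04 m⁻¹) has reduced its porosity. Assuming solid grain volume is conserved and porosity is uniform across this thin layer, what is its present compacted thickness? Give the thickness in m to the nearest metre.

9 m

Working in km (1 km = 1000 m; β in km⁻¹ = β in m⁻¹ × 1000):
Porosity at 2.8 km: n = 0.73·exp(−0.674×2.8) = 0.1106
Solid-volume conservation: h(1−n) = h₀(1−n₀) ⇒ h = h₀·(1−n₀)/(1−n)
h = 0.031 × (1 − 0.73)/(1 − 0.1106) = 0.031 × 0.3036 = 0.0094 km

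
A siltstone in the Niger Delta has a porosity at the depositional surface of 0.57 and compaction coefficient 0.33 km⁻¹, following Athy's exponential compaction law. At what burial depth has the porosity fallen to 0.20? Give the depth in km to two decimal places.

Invert Athy's law: d = ln(n₀/n) / k
d = ln(0.57/0.2) / 0.33 = ln(2.85) / 0.33 = 1.0473 / 0.33 = 3.174 km

3.17 km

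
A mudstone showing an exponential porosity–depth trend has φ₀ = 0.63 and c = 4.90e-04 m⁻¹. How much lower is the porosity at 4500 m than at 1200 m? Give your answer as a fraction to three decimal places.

Working in km (1 km = 1000 m; c in km⁻¹ = c in m⁻¹ × 1000):
φ(1.2) = 0.63·e^(−0.49×1.2) = 0.3499
φ(4.5) = 0.63·e^(−0.49×4.5) = 0.0695
Δφ = 0.3499 − 0.0695 = 0.2805

0.280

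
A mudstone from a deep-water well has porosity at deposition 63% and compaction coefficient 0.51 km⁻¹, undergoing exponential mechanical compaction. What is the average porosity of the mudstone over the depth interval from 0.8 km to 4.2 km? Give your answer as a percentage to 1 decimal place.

⟨n⟩ = (1/(d₂−d₁)) ∫ n₀ e^(−βd) dd = n₀·(e^(−β·d₁) − e^(−β·d₂)) / (β·(d₂−d₁))
e^(−0.51×0.8) = 0.6650; e^(−0.51×4.2) = 0.1174
⟨n⟩ = 0.63 × (0.6650 − 0.1174) / (0.51 × 3.4) = 0.63 × 0.3158 = 0.1989

19.9%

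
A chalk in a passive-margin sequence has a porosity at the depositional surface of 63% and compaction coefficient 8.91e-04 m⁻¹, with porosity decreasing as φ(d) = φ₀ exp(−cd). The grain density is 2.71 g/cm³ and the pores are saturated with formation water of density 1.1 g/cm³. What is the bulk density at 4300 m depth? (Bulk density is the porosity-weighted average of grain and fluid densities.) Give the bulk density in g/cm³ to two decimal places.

2.69 g/cm³

Working in km (1 km = 1000 m; c in km⁻¹ = c in m⁻¹ × 1000):
Porosity at depth: φ = 0.63·exp(−0.891×4.3) = 0.63×0.0217 = 0.0137
Bulk density: ρ_b = (1−φ)ρ_g + φ·ρ_f = 0.9863×2.71 + 0.0137×1.1
       = 2.673 + 0.015 = 2.688 g/cm³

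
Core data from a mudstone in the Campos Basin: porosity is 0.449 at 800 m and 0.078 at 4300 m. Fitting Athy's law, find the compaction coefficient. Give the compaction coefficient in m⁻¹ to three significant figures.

Working in km (1 km = 1000 m; β in km⁻¹ = β in m⁻¹ × 1000):
Athy: n(d) = n₀ e^(−βd) ⇒ n₁/n₂ = e^{β(d₂−d₁)} ⇒ β = ln(n₁/n₂)/(d₂−d₁)
β = ln(0.449/0.078) / (4.3 − 0.8) = ln(5.756) / 3.5 = 1.7503 / 3.5 = 0.5001 km⁻¹

0.000500 m⁻¹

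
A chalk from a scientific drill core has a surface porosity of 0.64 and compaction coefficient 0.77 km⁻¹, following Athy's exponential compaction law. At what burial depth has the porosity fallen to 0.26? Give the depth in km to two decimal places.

Invert Athy's law: d = ln(phi₀/phi) / k
d = ln(0.64/0.26) / 0.77 = ln(2.462) / 0.77 = 0.9008 / 0.77 = 1.170 km

1.17 km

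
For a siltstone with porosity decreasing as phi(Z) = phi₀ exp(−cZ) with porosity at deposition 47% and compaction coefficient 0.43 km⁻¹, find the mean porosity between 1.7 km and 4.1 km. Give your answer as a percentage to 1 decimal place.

14.1%

⟨phi⟩ = (1/(Z₂−Z₁)) ∫ phi₀ e^(−cZ) dZ = phi₀·(e^(−c·Z₁) − e^(−c·Z₂)) / (c·(Z₂−Z₁))
e^(−0.43×1.7) = 0.4814; e^(−0.43×4.1) = 0.1715
⟨phi⟩ = 0.47 × (0.4814 − 0.1715) / (0.43 × 2.4) = 0.47 × 0.3003 = 0.1411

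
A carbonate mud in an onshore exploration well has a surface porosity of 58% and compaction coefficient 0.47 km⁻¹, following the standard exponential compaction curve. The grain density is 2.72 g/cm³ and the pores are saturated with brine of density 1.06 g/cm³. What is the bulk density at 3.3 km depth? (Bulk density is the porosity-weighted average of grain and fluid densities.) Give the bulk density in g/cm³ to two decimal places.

Porosity at depth: n = 0.58·exp(−0.47×3.3) = 0.58×0.2120 = 0.1230
Bulk density: ρ_b = (1−n)ρ_g + n·ρ_f = 0.8770×2.72 + 0.1230×1.06
       = 2.385 + 0.130 = 2.516 g/cm³

2.52 g/cm³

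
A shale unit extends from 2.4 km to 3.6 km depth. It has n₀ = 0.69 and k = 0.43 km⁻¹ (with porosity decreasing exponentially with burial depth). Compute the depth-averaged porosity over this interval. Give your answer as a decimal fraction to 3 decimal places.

⟨n⟩ = (1/(z₂−z₁)) ∫ n₀ e^(−kz) dz = n₀·(e^(−k·z₁) − e^(−k·z₂)) / (k·(z₂−z₁))
e^(−0.43×2.4) = 0.3563; e^(−0.43×3.6) = 0.2127
⟨n⟩ = 0.69 × (0.3563 − 0.2127) / (0.43 × 1.2) = 0.69 × 0.2783 = 0.1921

0.192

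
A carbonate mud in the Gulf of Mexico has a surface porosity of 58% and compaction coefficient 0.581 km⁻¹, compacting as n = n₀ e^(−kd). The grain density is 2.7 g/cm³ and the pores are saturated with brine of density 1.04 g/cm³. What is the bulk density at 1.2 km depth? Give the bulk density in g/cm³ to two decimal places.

Porosity at depth: n = 0.58·exp(−0.581×1.2) = 0.58×0.4980 = 0.2888
Bulk density: ρ_b = (1−n)ρ_g + n·ρ_f = 0.7112×2.7 + 0.2888×1.04
       = 1.920 + 0.300 = 2.221 g/cm³

2.22 g/cm³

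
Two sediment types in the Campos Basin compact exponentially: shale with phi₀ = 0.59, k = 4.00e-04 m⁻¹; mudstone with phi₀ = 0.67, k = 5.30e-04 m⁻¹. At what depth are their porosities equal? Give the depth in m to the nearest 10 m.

Working in km (1 km = 1000 m; k in km⁻¹ = k in m⁻¹ × 1000):
Set phi₀ₐ e^(−kₐZ) = phi₀ᵦ e^(−kᵦZ) ⇒ ln(phi₀ₐ/phi₀ᵦ) = (kₐ − kᵦ)·Z
Z = ln(0.59/0.67) / (0.4 − 0.53) = -0.1272 / -0.13 = 0.978 km

980 m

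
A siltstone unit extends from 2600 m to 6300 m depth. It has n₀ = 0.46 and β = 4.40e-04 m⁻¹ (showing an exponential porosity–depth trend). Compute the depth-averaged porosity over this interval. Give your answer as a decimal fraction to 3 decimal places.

0.072

Working in km (1 km = 1000 m; β in km⁻¹ = β in m⁻¹ × 1000):
⟨n⟩ = (1/(Z₂−Z₁)) ∫ n₀ e^(−βZ) dZ = n₀·(e^(−β·Z₁) − e^(−β·Z₂)) / (β·(Z₂−Z₁))
e^(−0.44×2.6) = 0.3185; e^(−0.44×6.3) = 0.0625
⟨n⟩ = 0.46 × (0.3185 − 0.0625) / (0.44 × 3.7) = 0.46 × 0.1573 = 0.0723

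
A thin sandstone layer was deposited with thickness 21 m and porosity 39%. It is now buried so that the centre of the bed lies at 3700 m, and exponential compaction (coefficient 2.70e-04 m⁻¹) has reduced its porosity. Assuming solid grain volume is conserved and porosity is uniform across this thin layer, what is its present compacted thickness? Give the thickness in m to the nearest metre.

15 m

Working in km (1 km = 1000 m; k in km⁻¹ = k in m⁻¹ × 1000):
Porosity at 3.7 km: n = 0.39·exp(−0.27×3.7) = 0.1436
Solid-volume conservation: h(1−n) = h₀(1−n₀) ⇒ h = h₀·(1−n₀)/(1−n)
h = 0.021 × (1 − 0.39)/(1 − 0.1436) = 0.021 × 0.7123 = 0.0150 km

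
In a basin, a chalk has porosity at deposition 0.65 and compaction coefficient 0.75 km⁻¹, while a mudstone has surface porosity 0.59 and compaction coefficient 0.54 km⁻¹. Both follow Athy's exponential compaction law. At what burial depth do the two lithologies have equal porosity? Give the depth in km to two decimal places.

0.46 km

Set n₀ₐ e^(−βₐZ) = n₀ᵦ e^(−βᵦZ) ⇒ ln(n₀ₐ/n₀ᵦ) = (βₐ − βᵦ)·Z
Z = ln(0.65/0.59) / (0.75 − 0.54) = 0.0968 / 0.21 = 0.461 km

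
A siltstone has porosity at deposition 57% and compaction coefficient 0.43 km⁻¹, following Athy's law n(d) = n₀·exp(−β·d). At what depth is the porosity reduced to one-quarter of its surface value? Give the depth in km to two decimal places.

n/n₀ = 1/4 ⇒ exp(−β·d) = 1/4 ⇒ d = ln(4) / β
d = 1.3863 / 0.43 = 3.224 km

3.22 km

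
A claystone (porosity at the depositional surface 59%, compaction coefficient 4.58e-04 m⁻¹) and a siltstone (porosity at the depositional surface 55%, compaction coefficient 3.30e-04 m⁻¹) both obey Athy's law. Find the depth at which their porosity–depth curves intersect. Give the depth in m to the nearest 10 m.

550 m

Working in km (1 km = 1000 m; k in km⁻¹ = k in m⁻¹ × 1000):
Set n₀ₐ e^(−kₐZ) = n₀ᵦ e^(−kᵦZ) ⇒ ln(n₀ₐ/n₀ᵦ) = (kₐ − kᵦ)·Z
Z = ln(0.59/0.55) / (0.458 − 0.33) = 0.0702 / 0.128 = 0.548 km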